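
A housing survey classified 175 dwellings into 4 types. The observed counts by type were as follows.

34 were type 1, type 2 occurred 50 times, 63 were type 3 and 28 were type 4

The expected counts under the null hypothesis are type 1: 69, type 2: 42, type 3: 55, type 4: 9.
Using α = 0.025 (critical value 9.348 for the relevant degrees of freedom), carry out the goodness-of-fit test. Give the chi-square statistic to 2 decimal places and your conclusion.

type 1: (34 − 69)²/69 = 1225/69 = 17.754
type 2: (50 − 42)²/42 = 64/42 = 1.524
type 3: (63 − 55)²/55 = 64/55 = 1.164
type 4: (28 − 9)²/9 = 361/9 = 40.111
Sum = 60.55
df = 3. Since 60.55 > 9.348, we reject H₀.

60.55; reject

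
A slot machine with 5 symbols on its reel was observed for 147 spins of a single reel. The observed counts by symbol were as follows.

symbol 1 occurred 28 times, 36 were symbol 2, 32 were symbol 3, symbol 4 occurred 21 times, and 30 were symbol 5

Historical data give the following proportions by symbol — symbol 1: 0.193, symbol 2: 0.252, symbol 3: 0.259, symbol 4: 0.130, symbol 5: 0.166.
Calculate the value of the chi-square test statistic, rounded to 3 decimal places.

2.474

Expected counts E_i = n·p_i: 147×0.193 = 28.371, 147×0.252 = 37.044, 147×0.259 = 38.073, 147×0.130 = 19.11, 147×0.166 = 24.402.
symbol 1: (28 − 28.371)²/28.371 = 0.137641/28.371 = 0.0049
symbol 2: (36 − 37.044)²/37.044 = 1.089936/37.044 = 0.0294
symbol 3: (32 − 38.073)²/38.073 = 36.881329/38.073 = 0.9687
symbol 4: (21 − 19.11)²/19.11 = 3.5721/19.11 = 0.1869
symbol 5: (30 − 24.402)²/24.402 = 31.337604/24.402 = 1.2842
Sum = 2.474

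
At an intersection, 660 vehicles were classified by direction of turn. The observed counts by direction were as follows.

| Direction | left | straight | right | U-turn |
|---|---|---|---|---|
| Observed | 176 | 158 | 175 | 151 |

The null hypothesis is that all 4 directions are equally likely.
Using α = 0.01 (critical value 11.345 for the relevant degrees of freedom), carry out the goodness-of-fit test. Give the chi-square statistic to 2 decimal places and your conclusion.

Expected count for each of the 4 categories: 660/4 = 165.
cat           O        E   (O−E)²/E
left        176      165      0.733
straight    158      165      0.297
right       175      165      0.606
U-turn      151      165      1.188
Sum = 2.82
df = 3. Since 2.82 < 11.345, we do not reject H₀.

2.82; do not reject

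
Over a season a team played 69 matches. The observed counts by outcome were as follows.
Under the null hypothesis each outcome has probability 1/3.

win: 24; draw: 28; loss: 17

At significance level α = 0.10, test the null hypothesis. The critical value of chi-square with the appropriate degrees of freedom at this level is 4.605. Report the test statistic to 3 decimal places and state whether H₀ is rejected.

Expected count for each of the 3 categories: 69/3 = 23.
cat         O        E   (O−E)²/E
win        24       23     0.0435
draw       28       23     1.0870
loss       17       23     1.5652
Sum = 2.696
df = 2. Since 2.696 < 4.605, we do not reject H₀.

2.696; do not reject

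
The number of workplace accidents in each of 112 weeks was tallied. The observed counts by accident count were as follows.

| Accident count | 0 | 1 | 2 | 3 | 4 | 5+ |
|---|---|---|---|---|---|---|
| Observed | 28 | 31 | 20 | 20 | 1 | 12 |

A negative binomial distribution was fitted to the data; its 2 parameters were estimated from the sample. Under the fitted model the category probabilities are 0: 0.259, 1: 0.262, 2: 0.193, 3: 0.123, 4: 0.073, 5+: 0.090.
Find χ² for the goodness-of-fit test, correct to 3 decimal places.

9.725

Expected counts E_i = n·p_i: 112×0.259 = 29.008, 112×0.262 = 29.344, 112×0.193 = 21.616, 112×0.123 = 13.776, 112×0.073 = 8.176, 112×0.090 = 10.08.
cat         O        E   (O−E)²/E
0          28   29.008     0.0350
1          31   29.344     0.0935
2          20   21.616     0.1208
3          20   13.776     2.8120
4           1    8.176     6.2983
5+         12    10.08     0.3657
Sum = 9.725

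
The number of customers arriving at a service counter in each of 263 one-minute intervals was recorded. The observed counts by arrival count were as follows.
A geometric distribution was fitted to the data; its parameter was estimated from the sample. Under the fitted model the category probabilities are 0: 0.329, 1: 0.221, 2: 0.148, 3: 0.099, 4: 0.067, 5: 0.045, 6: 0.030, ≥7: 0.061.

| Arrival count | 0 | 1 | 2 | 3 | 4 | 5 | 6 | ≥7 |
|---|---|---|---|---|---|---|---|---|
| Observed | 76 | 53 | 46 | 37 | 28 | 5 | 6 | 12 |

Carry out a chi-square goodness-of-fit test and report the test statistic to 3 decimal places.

Expected counts E_i = n·p_i: 263×0.329 = 86.527, 263×0.221 = 58.123, 263×0.148 = 38.924, 263×0.099 = 26.037, 263×0.067 = 17.621, 263×0.045 = 11.835, 263×0.030 = 7.89, 263×0.061 = 16.043.
χ² = (76−86.527)²/86.527 + (53−58.123)²/58.123 + (46−38.924)²/38.924 + (37−26.037)²/26.037 + (28−17.621)²/17.621 + (5−11.835)²/11.835 + (6−7.89)²/7.89 + (12−16.043)²/16.043
   = 1.2807 + 0.4515 + 1.2863 + 4.6160 + 6.1134 + 3.9474 + 0.4527 + 1.0189
Sum = 19.167

19.167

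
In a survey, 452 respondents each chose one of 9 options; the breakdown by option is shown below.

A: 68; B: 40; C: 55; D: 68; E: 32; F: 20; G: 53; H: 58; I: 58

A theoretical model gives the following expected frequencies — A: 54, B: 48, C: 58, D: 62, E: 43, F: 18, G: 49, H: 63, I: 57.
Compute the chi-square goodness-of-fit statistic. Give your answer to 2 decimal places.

9.48

χ² = (68−54)²/54 + (40−48)²/48 + (55−58)²/58 + (68−62)²/62 + (32−43)²/43 + (20−18)²/18 + (53−49)²/49 + (58−63)²/63 + (58−57)²/57
   = 3.630 + 1.333 + 0.155 + 0.581 + 2.814 + 0.222 + 0.327 + 0.397 + 0.018
Sum = 9.48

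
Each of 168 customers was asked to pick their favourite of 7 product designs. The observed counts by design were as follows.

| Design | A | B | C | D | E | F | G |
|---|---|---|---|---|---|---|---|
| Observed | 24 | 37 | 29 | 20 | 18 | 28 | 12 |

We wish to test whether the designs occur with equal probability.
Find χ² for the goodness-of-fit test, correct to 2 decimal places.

16.92

Expected count for each of the 7 categories: 168/7 = 24.
χ² = (24−24)²/24 + (37−24)²/24 + (29−24)²/24 + (20−24)²/24 + (18−24)²/24 + (28−24)²/24 + (12−24)²/24
   = 0.000 + 7.042 + 1.042 + 0.667 + 1.500 + 0.667 + 6.000
Sum = 16.92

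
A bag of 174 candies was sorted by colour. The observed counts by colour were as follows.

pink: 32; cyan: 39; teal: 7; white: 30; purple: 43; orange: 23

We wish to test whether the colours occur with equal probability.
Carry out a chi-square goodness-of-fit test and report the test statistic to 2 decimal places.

28.48

Expected count for each of the 6 categories: 174/6 = 29.
pink: (32 − 29)²/29 = 9/29 = 0.310
cyan: (39 − 29)²/29 = 100/29 = 3.448
teal: (7 − 29)²/29 = 484/29 = 16.690
white: (30 − 29)²/29 = 1/29 = 0.034
purple: (43 − 29)²/29 = 196/29 = 6.759
orange: (23 − 29)²/29 = 36/29 = 1.241
Sum = 28.48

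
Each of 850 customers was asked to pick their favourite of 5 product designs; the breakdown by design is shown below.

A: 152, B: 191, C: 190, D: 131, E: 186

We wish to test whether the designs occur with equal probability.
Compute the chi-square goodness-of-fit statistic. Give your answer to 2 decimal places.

Under H₀ each category has probability 1/5, so each expected count is 850/5 = 170.
χ² = (152−170)²/170 + (191−170)²/170 + (190−170)²/170 + (131−170)²/170 + (186−170)²/170
   = 1.906 + 2.594 + 2.353 + 8.947 + 1.506
Sum = 17.31

17.31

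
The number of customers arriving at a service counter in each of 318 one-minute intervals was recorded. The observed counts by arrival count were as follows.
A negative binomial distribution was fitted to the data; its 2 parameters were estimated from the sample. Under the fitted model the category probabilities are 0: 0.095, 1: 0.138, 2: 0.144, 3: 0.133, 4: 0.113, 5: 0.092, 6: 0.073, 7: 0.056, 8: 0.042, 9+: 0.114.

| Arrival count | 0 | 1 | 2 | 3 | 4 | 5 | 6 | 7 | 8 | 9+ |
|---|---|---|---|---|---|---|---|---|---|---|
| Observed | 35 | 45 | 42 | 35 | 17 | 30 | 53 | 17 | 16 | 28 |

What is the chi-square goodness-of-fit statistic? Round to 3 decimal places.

53.012

Expected counts E_i = n·p_i: 318×0.095 = 30.21, 318×0.138 = 43.884, 318×0.144 = 45.792, 318×0.133 = 42.294, 318×0.113 = 35.934, 318×0.092 = 29.256, 318×0.073 = 23.214, 318×0.056 = 17.808, 318×0.042 = 13.356, 318×0.114 = 36.252.
cat         O        E   (O−E)²/E
0          35    30.21     0.7595
1          45   43.884     0.0284
2          42   45.792     0.3140
3          35   42.294     1.2579
4          17   35.934     9.9765
5          30   29.256     0.0189
6          53   23.214    38.2186
7          17   17.808     0.0367
8          16   13.356     0.5234
9+         28   36.252     1.8784
Sum = 53.012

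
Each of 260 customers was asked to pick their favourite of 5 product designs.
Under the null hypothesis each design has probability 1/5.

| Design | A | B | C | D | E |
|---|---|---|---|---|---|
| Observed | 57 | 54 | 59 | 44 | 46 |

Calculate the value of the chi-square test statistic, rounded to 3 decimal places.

3.423

Under H₀ each category has probability 1/5, so each expected count is 260/5 = 52.
A: (57 − 52)²/52 = 25/52 = 0.4808
B: (54 − 52)²/52 = 4/52 = 0.0769
C: (59 − 52)²/52 = 49/52 = 0.9423
D: (44 − 52)²/52 = 64/52 = 1.2308
E: (46 − 52)²/52 = 36/52 = 0.6923
Sum = 3.423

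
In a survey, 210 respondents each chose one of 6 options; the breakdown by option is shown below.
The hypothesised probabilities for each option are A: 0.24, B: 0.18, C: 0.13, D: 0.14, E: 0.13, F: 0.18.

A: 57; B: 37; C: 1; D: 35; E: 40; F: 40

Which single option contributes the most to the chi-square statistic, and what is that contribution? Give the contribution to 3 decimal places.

C, 25.337

Expected counts E_i = n·p_i: 210×0.24 = 50.4, 210×0.18 = 37.8, 210×0.13 = 27.3, 210×0.14 = 29.4, 210×0.13 = 27.3, 210×0.18 = 37.8.
cat         O        E   (O−E)²/E
A          57     50.4     0.8643
B          37     37.8     0.0169
C           1     27.3    25.3366
D          35     29.4     1.0667
E          40     27.3     5.9081
F          40     37.8     0.1280
The largest term is for C: 25.337.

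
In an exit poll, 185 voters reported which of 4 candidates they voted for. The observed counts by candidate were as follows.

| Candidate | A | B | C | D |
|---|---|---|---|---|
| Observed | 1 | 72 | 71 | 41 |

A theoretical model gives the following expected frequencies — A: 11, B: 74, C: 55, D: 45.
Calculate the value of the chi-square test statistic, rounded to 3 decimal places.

14.155

A: (1 − 11)²/11 = 100/11 = 9.0909
B: (72 − 74)²/74 = 4/74 = 0.0541
C: (71 − 55)²/55 = 256/55 = 4.6545
D: (41 − 45)²/45 = 16/45 = 0.3556
Sum = 14.155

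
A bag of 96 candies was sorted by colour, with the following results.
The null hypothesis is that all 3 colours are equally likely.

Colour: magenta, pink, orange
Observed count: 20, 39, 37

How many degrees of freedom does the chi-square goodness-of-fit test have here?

There are k = 3 categories and no parameters were estimated from the data, so df = 3 − 1 = 2.

2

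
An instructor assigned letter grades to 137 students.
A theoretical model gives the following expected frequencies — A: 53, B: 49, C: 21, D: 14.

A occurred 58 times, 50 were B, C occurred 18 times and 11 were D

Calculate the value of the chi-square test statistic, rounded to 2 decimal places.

1.56

cat         O        E   (O−E)²/E
A          58       53      0.472
B          50       49      0.020
C          18       21      0.429
D          11       14      0.643
Sum = 1.56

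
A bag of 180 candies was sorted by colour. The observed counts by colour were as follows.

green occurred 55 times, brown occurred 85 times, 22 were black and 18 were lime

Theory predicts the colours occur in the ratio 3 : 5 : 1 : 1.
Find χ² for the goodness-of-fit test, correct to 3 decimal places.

Ratio total = 10. Expected counts: 180×3/10 = 54, 180×5/10 = 90, 180×1/10 = 18, 180×1/10 = 18.
χ² = (55−54)²/54 + (85−90)²/90 + (22−18)²/18 + (18−18)²/18
   = 0.0185 + 0.2778 + 0.8889 + 0.0000
Sum = 1.185

1.185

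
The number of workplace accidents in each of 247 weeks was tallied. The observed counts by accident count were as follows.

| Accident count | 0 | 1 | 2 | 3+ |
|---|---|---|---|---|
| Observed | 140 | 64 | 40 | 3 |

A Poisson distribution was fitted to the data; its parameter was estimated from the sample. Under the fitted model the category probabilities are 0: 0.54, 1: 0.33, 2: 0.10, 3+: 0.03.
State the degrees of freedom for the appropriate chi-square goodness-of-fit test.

There are k = 4 categories and 1 parameter estimated from the data, so df = 4 − 1 − 1 = 2.

2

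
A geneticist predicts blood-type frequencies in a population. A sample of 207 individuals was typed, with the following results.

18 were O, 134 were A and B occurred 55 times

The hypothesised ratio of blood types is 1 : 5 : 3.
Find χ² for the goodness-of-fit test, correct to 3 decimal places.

Ratio total = 9. Expected counts: 207×1/9 = 23, 207×5/9 = 115, 207×3/9 = 69.
cat         O        E   (O−E)²/E
O          18       23     1.0870
A         134      115     3.1391
B          55       69     2.8406
Sum = 7.067

7.067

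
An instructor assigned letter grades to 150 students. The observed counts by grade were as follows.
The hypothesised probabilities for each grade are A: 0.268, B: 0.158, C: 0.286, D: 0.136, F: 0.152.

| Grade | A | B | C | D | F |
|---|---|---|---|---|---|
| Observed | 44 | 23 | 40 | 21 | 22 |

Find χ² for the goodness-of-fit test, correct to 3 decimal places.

0.622

Expected counts E_i = n·p_i: 150×0.268 = 40.2, 150×0.158 = 23.7, 150×0.286 = 42.9, 150×0.136 = 20.4, 150×0.152 = 22.8.
cat         O        E   (O−E)²/E
A          44     40.2     0.3592
B          23     23.7     0.0207
C          40     42.9     0.1960
D          21     20.4     0.0176
F          22     22.8     0.0281
Sum = 0.622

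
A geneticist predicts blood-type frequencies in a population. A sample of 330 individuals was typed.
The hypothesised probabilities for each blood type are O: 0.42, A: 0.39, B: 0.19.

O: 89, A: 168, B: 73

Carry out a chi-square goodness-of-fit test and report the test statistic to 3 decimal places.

31.443

Expected counts E_i = n·p_i: 330×0.42 = 138.6, 330×0.39 = 128.7, 330×0.19 = 62.7.
O: (89 − 138.6)²/138.6 = 2460.16/138.6 = 17.7501
A: (168 − 128.7)²/128.7 = 1544.49/128.7 = 12.0007
B: (73 − 62.7)²/62.7 = 106.09/62.7 = 1.6920
Sum = 31.443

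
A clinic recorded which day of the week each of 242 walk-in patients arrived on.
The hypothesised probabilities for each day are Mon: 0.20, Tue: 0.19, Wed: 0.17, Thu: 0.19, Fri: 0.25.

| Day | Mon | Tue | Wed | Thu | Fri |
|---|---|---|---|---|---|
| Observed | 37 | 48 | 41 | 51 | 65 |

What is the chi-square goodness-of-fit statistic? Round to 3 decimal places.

3.657

Expected counts E_i = n·p_i: 242×0.20 = 48.4, 242×0.19 = 45.98, 242×0.17 = 41.14, 242×0.19 = 45.98, 242×0.25 = 60.5.
χ² = (37−48.4)²/48.4 + (48−45.98)²/45.98 + (41−41.14)²/41.14 + (51−45.98)²/45.98 + (65−60.5)²/60.5
   = 2.6851 + 0.0887 + 0.0005 + 0.5481 + 0.3347
Sum = 3.657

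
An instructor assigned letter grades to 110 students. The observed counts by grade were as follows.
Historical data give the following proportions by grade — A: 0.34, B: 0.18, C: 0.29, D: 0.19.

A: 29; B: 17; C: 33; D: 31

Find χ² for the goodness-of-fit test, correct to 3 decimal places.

7.201

Expected counts E_i = n·p_i: 110×0.34 = 37.4, 110×0.18 = 19.8, 110×0.29 = 31.9, 110×0.19 = 20.9.
cat         O        E   (O−E)²/E
A          29     37.4     1.8866
B          17     19.8     0.3960
C          33     31.9     0.0379
D          31     20.9     4.8809
Sum = 7.201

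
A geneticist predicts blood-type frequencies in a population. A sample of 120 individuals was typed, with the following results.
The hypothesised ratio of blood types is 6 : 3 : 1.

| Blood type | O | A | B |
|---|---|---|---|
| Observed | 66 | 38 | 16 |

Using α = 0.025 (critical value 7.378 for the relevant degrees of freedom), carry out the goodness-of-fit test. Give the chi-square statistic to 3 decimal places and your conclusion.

1.944; do not reject

Ratio total = 10. Expected counts: 120×6/10 = 72, 120×3/10 = 36, 120×1/10 = 12.
χ² = (66−72)²/72 + (38−36)²/36 + (16−12)²/12
   = 0.5000 + 0.1111 + 1.3333
Sum = 1.944
df = 2. Since 1.944 < 7.378, we do not reject H₀.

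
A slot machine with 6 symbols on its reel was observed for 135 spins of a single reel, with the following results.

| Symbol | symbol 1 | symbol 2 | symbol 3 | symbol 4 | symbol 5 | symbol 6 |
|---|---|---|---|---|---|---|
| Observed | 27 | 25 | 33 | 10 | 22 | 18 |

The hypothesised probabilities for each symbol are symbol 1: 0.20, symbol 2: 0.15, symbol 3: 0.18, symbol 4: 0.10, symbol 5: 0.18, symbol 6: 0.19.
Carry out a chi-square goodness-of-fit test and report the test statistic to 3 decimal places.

7.636

Expected counts E_i = n·p_i: 135×0.20 = 27, 135×0.15 = 20.25, 135×0.18 = 24.3, 135×0.10 = 13.5, 135×0.18 = 24.3, 135×0.19 = 25.65.
χ² = (27−27)²/27 + (25−20.25)²/20.25 + (33−24.3)²/24.3 + (10−13.5)²/13.5 + (22−24.3)²/24.3 + (18−25.65)²/25.65
   = 0.0000 + 1.1142 + 3.1148 + 0.9074 + 0.2177 + 2.2816
Sum = 7.636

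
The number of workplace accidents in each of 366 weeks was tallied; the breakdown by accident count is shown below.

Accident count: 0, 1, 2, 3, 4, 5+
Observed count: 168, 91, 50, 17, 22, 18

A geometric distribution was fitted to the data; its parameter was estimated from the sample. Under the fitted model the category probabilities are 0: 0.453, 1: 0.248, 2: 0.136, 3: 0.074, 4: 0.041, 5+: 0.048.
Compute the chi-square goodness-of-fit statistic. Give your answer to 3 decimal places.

Expected counts E_i = n·p_i: 366×0.453 = 165.798, 366×0.248 = 90.768, 366×0.136 = 49.776, 366×0.074 = 27.084, 366×0.041 = 15.006, 366×0.048 = 17.568.
χ² = (168−165.798)²/165.798 + (91−90.768)²/90.768 + (50−49.776)²/49.776 + (17−27.084)²/27.084 + (22−15.006)²/15.006 + (18−17.568)²/17.568
   = 0.0292 + 0.0006 + 0.0010 + 3.7545 + 3.2598 + 0.0106
Sum = 7.056

7.056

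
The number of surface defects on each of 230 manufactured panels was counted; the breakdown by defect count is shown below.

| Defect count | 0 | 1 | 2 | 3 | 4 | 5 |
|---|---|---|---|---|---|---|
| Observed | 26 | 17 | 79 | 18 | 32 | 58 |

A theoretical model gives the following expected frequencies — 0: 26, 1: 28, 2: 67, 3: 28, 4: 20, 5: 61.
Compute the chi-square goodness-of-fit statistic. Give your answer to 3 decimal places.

17.390

cat         O        E   (O−E)²/E
0          26       26     0.0000
1          17       28     4.3214
2          79       67     2.1493
3          18       28     3.5714
4          32       20     7.2000
5          58       61     0.1475
Sum = 17.390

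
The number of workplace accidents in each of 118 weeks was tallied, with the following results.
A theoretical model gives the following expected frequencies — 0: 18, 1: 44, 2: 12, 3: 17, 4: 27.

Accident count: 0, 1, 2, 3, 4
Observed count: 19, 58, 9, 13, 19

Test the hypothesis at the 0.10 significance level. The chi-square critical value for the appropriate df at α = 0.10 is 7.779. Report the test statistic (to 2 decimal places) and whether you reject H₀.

8.57; reject

cat         O        E   (O−E)²/E
0          19       18      0.056
1          58       44      4.455
2           9       12      0.750
3          13       17      0.941
4          19       27      2.370
Sum = 8.57
df = 4. Since 8.57 > 7.779, we reject H₀.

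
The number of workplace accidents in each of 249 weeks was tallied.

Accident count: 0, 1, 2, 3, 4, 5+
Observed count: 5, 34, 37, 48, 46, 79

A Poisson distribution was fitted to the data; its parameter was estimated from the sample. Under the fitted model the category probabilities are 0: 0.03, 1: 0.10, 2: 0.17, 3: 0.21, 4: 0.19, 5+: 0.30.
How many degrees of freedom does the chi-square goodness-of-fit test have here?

4

There are k = 6 categories and 1 parameter estimated from the data, so df = 6 − 1 − 1 = 4.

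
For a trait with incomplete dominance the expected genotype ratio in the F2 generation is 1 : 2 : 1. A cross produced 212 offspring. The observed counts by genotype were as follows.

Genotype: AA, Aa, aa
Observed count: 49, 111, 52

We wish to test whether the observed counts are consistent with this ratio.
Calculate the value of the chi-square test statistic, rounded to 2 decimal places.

0.56

Ratio total = 4. Expected counts: 212×1/4 = 53, 212×2/4 = 106, 212×1/4 = 53.
AA: (49 − 53)²/53 = 16/53 = 0.302
Aa: (111 − 106)²/106 = 25/106 = 0.236
aa: (52 − 53)²/53 = 1/53 = 0.019
Sum = 0.56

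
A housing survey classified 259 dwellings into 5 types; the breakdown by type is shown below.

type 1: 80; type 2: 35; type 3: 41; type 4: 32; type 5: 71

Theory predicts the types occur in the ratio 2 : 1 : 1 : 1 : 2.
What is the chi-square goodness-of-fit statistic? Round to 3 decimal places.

Ratio total = 7. Expected counts: 259×2/7 = 74, 259×1/7 = 37, 259×1/7 = 37, 259×1/7 = 37, 259×2/7 = 74.
cat         O        E   (O−E)²/E
type 1     80       74     0.4865
type 2     35       37     0.1081
type 3     41       37     0.4324
type 4     32       37     0.6757
type 5     71       74     0.1216
Sum = 1.824

1.824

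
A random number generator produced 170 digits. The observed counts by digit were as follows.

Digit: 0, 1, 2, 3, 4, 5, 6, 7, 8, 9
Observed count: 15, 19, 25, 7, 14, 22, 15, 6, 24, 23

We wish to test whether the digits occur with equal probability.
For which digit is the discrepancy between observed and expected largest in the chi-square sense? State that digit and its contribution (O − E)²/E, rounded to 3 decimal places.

Under H₀ each category has probability 1/10, so each expected count is 170/10 = 17.
0: (15 − 17)²/17 = 4/17 = 0.2353
1: (19 − 17)²/17 = 4/17 = 0.2353
2: (25 − 17)²/17 = 64/17 = 3.7647
3: (7 − 17)²/17 = 100/17 = 5.8824
4: (14 − 17)²/17 = 9/17 = 0.5294
5: (22 − 17)²/17 = 25/17 = 1.4706
6: (15 − 17)²/17 = 4/17 = 0.2353
7: (6 − 17)²/17 = 121/17 = 7.1176
8: (24 − 17)²/17 = 49/17 = 2.8824
9: (23 − 17)²/17 = 36/17 = 2.1176
The largest term is for 7: 7.118.

7, 7.118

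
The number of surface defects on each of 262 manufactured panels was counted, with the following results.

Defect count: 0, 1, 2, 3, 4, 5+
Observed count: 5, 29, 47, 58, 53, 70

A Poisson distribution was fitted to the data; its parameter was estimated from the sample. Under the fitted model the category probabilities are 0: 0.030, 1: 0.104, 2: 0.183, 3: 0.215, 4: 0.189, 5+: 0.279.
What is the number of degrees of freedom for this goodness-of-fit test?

There are k = 6 categories and 1 parameter estimated from the data, so df = 6 − 1 − 1 = 4.

4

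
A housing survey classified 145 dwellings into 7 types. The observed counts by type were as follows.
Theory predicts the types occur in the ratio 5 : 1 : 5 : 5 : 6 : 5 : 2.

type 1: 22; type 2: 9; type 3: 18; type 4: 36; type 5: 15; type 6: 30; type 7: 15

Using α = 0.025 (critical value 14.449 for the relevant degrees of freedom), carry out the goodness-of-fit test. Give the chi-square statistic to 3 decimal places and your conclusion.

21.360; reject

Ratio total = 29. Expected counts: 145×5/29 = 25, 145×1/29 = 5, 145×5/29 = 25, 145×5/29 = 25, 145×6/29 = 30, 145×5/29 = 25, 145×2/29 = 10.
cat         O        E   (O−E)²/E
type 1     22       25     0.3600
type 2      9        5     3.2000
type 3     18       25     1.9600
type 4     36       25     4.8400
type 5     15       30     7.5000
type 6     30       25     1.0000
type 7     15       10     2.5000
Sum = 21.360
df = 6. Since 21.360 > 14.449, we reject H₀.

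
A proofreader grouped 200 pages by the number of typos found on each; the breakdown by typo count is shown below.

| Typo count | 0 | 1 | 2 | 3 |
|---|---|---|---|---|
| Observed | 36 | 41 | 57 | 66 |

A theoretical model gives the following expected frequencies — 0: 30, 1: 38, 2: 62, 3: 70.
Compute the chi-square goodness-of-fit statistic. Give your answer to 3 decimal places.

2.069

χ² = (36−30)²/30 + (41−38)²/38 + (57−62)²/62 + (66−70)²/70
   = 1.2000 + 0.2368 + 0.4032 + 0.2286
Sum = 2.069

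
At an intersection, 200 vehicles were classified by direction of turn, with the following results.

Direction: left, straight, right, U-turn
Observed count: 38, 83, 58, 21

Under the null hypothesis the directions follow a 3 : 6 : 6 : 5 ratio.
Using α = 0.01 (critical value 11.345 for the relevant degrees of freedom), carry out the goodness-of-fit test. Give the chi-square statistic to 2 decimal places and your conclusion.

27.84; reject

Ratio total = 20. Expected counts: 200×3/20 = 30, 200×6/20 = 60, 200×6/20 = 60, 200×5/20 = 50.
left: (38 − 30)²/30 = 64/30 = 2.133
straight: (83 − 60)²/60 = 529/60 = 8.817
right: (58 − 60)²/60 = 4/60 = 0.067
U-turn: (21 − 50)²/50 = 841/50 = 16.820
Sum = 27.84
df = 3. Since 27.84 > 11.345, we reject H₀.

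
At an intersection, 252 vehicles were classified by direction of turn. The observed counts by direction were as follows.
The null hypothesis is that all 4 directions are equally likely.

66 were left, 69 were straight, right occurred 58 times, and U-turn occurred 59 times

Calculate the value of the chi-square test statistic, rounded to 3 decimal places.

1.365

Expected count for each of the 4 categories: 252/4 = 63.
χ² = (66−63)²/63 + (69−63)²/63 + (58−63)²/63 + (59−63)²/63
   = 0.1429 + 0.5714 + 0.3968 + 0.2540
Sum = 1.365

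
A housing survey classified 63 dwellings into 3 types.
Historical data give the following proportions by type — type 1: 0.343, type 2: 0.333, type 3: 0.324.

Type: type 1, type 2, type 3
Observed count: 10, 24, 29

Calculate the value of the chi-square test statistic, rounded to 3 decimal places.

10.285

Expected counts E_i = n·p_i: 63×0.343 = 21.609, 63×0.333 = 20.979, 63×0.324 = 20.412.
χ² = (10−21.609)²/21.609 + (24−20.979)²/20.979 + (29−20.412)²/20.412
   = 6.2367 + 0.4350 + 3.6133
Sum = 10.285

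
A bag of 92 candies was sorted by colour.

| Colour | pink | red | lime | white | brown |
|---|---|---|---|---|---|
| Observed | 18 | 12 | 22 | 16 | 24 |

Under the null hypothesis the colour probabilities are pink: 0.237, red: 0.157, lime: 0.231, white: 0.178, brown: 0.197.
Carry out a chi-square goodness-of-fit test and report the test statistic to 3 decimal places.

Expected counts E_i = n·p_i: 92×0.237 = 21.804, 92×0.157 = 14.444, 92×0.231 = 21.252, 92×0.178 = 16.376, 92×0.197 = 18.124.
cat         O        E   (O−E)²/E
pink       18   21.804     0.6637
red        12   14.444     0.4135
lime       22   21.252     0.0263
white      16   16.376     0.0086
brown      24   18.124     1.9051
Sum = 3.017

3.017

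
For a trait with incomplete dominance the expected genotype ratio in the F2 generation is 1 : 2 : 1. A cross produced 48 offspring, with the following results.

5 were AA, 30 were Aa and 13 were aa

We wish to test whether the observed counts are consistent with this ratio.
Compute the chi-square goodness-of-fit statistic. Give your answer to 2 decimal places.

5.67

Ratio total = 4. Expected counts: 48×1/4 = 12, 48×2/4 = 24, 48×1/4 = 12.
cat         O        E   (O−E)²/E
AA          5       12      4.083
Aa         30       24      1.500
aa         13       12      0.083
Sum = 5.67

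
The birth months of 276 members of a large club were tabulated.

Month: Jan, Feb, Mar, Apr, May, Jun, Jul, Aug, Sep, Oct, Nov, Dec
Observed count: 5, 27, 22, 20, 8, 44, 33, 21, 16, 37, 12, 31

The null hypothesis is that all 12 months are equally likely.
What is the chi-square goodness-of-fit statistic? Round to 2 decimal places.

Under H₀ each category has probability 1/12, so each expected count is 276/12 = 23.
χ² = (5−23)²/23 + (27−23)²/23 + (22−23)²/23 + (20−23)²/23 + (8−23)²/23 + (44−23)²/23 + (33−23)²/23 + (21−23)²/23 + (16−23)²/23 + (37−23)²/23 + (12−23)²/23 + (31−23)²/23
   = 14.087 + 0.696 + 0.043 + 0.391 + 9.783 + 19.174 + 4.348 + 0.174 + 2.130 + 8.522 + 5.261 + 2.783
Sum = 67.39

67.39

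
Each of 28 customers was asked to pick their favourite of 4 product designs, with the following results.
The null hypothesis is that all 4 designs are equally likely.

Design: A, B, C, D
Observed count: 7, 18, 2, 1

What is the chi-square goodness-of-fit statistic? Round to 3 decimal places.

Expected count for each of the 4 categories: 28/4 = 7.
χ² = (7−7)²/7 + (18−7)²/7 + (2−7)²/7 + (1−7)²/7
   = 0.0000 + 17.2857 + 3.5714 + 5.1429
Sum = 26.000

26.000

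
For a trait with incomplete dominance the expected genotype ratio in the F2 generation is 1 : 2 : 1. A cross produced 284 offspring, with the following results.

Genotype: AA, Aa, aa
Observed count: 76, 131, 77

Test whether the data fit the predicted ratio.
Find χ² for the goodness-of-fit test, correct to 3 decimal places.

Ratio total = 4. Expected counts: 284×1/4 = 71, 284×2/4 = 142, 284×1/4 = 71.
χ² = (76−71)²/71 + (131−142)²/142 + (77−71)²/71
   = 0.3521 + 0.8521 + 0.5070
Sum = 1.711

1.711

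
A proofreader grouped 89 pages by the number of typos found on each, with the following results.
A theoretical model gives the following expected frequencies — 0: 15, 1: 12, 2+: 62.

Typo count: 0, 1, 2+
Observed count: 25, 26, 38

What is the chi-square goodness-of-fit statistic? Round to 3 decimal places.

cat         O        E   (O−E)²/E
0          25       15     6.6667
1          26       12    16.3333
2+         38       62     9.2903
Sum = 32.290

32.290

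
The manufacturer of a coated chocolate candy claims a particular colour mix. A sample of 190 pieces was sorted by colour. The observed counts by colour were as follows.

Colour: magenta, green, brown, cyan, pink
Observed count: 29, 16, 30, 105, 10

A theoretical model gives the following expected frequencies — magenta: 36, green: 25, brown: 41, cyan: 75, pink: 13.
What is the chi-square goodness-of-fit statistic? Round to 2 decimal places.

magenta: (29 − 36)²/36 = 49/36 = 1.361
green: (16 − 25)²/25 = 81/25 = 3.240
brown: (30 − 41)²/41 = 121/41 = 2.951
cyan: (105 − 75)²/75 = 900/75 = 12.000
pink: (10 − 13)²/13 = 9/13 = 0.692
Sum = 20.24

20.24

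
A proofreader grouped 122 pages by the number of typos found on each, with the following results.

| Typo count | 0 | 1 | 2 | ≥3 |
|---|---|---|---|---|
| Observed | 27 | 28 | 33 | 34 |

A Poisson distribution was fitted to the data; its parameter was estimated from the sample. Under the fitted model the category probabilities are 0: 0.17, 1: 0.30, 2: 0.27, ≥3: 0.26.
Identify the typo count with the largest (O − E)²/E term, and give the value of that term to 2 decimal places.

Expected counts E_i = n·p_i: 122×0.17 = 20.74, 122×0.30 = 36.6, 122×0.27 = 32.94, 122×0.26 = 31.72.
χ² = (27−20.74)²/20.74 + (28−36.6)²/36.6 + (33−32.94)²/32.94 + (34−31.72)²/31.72
   = 1.889 + 2.021 + 0.000 + 0.164
The largest term is for 1: 2.02.

1, 2.02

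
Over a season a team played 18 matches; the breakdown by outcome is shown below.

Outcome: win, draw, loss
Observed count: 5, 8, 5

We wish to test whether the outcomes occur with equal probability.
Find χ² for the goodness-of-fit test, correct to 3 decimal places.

Expected count for each of the 3 categories: 18/3 = 6.
win: (5 − 6)²/6 = 1/6 = 0.1667
draw: (8 − 6)²/6 = 4/6 = 0.6667
loss: (5 − 6)²/6 = 1/6 = 0.1667
Sum = 1.000

1.000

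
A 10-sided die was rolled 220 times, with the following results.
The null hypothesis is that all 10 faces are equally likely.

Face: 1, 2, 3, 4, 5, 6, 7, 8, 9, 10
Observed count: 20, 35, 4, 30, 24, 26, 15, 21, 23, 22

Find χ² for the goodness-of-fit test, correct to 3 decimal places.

Under H₀ each category has probability 1/10, so each expected count is 220/10 = 22.
χ² = (20−22)²/22 + (35−22)²/22 + (4−22)²/22 + (30−22)²/22 + (24−22)²/22 + (26−22)²/22 + (15−22)²/22 + (21−22)²/22 + (23−22)²/22 + (22−22)²/22
   = 0.1818 + 7.6818 + 14.7273 + 2.9091 + 0.1818 + 0.7273 + 2.2273 + 0.0455 + 0.0455 + 0.0000
Sum = 28.727

28.727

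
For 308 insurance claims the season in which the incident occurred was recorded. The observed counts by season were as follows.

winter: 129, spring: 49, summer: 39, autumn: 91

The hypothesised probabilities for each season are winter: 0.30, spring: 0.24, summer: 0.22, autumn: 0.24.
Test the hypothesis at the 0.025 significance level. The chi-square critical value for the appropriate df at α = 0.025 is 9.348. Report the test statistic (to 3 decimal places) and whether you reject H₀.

Expected counts E_i = n·p_i: 308×0.30 = 92.4, 308×0.24 = 73.92, 308×0.22 = 67.76, 308×0.24 = 73.92.
winter: (129 − 92.4)²/92.4 = 1339.56/92.4 = 14.4974
spring: (49 − 73.92)²/73.92 = 621.0064/73.92 = 8.4011
summer: (39 − 67.76)²/67.76 = 827.1376/67.76 = 12.2069
autumn: (91 − 73.92)²/73.92 = 291.7264/73.92 = 3.9465
Sum = 39.052
df = 3. Since 39.052 > 9.348, we reject H₀.

39.052; reject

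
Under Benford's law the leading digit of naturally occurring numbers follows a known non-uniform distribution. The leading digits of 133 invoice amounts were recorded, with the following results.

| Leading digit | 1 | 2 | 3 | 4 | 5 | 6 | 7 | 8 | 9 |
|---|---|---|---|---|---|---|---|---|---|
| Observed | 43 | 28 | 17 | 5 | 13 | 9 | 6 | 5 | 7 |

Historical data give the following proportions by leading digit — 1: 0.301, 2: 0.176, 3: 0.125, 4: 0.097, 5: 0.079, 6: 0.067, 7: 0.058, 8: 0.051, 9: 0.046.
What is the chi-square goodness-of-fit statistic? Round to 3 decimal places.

7.537

Expected counts E_i = n·p_i: 133×0.301 = 40.033, 133×0.176 = 23.408, 133×0.125 = 16.625, 133×0.097 = 12.901, 133×0.079 = 10.507, 133×0.067 = 8.911, 133×0.058 = 7.714, 133×0.051 = 6.783, 133×0.046 = 6.118.
1: (43 − 40.033)²/40.033 = 8.803089/40.033 = 0.2199
2: (28 − 23.408)²/23.408 = 21.086464/23.408 = 0.9008
3: (17 − 16.625)²/16.625 = 0.140625/16.625 = 0.0085
4: (5 − 12.901)²/12.901 = 62.425801/12.901 = 4.8388
5: (13 − 10.507)²/10.507 = 6.215049/10.507 = 0.5915
6: (9 − 8.911)²/8.911 = 0.007921/8.911 = 0.0009
7: (6 − 7.714)²/7.714 = 2.937796/7.714 = 0.3808
8: (5 − 6.783)²/6.783 = 3.179089/6.783 = 0.4687
9: (7 − 6.118)²/6.118 = 0.777924/6.118 = 0.1272
Sum = 7.537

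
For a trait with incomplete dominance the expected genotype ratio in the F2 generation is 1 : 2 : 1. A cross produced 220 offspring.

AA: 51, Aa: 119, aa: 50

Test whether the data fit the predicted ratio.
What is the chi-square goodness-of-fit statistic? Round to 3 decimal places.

1.482

Ratio total = 4. Expected counts: 220×1/4 = 55, 220×2/4 = 110, 220×1/4 = 55.
χ² = (51−55)²/55 + (119−110)²/110 + (50−55)²/55
   = 0.2909 + 0.7364 + 0.4545
Sum = 1.482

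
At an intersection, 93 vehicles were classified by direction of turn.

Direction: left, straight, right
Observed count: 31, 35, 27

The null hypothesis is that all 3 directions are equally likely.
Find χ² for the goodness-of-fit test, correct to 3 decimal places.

1.032

Expected count for each of the 3 categories: 93/3 = 31.
cat           O        E   (O−E)²/E
left         31       31     0.0000
straight     35       31     0.5161
right        27       31     0.5161
Sum = 1.032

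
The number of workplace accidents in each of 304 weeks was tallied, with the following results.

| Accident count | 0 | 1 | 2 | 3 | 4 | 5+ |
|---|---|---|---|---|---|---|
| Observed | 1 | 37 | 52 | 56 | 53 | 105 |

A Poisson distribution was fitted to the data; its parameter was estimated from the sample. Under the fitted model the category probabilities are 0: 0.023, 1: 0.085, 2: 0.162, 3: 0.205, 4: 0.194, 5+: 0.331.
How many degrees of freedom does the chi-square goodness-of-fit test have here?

There are k = 6 categories and 1 parameter estimated from the data, so df = 6 − 1 − 1 = 4.

4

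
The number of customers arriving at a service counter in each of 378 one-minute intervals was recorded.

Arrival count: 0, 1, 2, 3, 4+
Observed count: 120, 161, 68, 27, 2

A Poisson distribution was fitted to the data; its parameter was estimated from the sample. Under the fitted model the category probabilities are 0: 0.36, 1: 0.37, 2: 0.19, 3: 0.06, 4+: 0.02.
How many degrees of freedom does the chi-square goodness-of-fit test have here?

3

There are k = 5 categories and 1 parameter estimated from the data, so df = 5 − 1 − 1 = 3.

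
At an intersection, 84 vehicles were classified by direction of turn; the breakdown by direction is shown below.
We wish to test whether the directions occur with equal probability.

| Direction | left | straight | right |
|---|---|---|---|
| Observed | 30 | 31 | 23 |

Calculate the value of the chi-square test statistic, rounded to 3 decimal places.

Expected count for each of the 3 categories: 84/3 = 28.
cat           O        E   (O−E)²/E
left         30       28     0.1429
straight     31       28     0.3214
right        23       28     0.8929
Sum = 1.357

1.357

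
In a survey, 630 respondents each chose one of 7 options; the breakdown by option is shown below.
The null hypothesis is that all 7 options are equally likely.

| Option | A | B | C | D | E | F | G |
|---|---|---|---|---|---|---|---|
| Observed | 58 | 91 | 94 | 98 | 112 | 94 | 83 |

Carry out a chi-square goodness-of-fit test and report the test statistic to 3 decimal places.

18.378

Under H₀ each category has probability 1/7, so each expected count is 630/7 = 90.
χ² = (58−90)²/90 + (91−90)²/90 + (94−90)²/90 + (98−90)²/90 + (112−90)²/90 + (94−90)²/90 + (83−90)²/90
   = 11.3778 + 0.0111 + 0.1778 + 0.7111 + 5.3778 + 0.1778 + 0.5444
Sum = 18.378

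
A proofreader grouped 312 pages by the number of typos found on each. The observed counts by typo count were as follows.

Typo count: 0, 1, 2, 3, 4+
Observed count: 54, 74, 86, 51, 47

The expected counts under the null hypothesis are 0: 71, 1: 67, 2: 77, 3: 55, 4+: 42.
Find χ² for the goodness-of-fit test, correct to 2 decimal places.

χ² = (54−71)²/71 + (74−67)²/67 + (86−77)²/77 + (51−55)²/55 + (47−42)²/42
   = 4.070 + 0.731 + 1.052 + 0.291 + 0.595
Sum = 6.74

6.74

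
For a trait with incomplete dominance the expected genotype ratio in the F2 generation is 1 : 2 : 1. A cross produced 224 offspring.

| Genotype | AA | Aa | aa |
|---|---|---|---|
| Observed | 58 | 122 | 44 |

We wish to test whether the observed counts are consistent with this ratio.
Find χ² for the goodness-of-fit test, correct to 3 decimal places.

3.536

Ratio total = 4. Expected counts: 224×1/4 = 56, 224×2/4 = 112, 224×1/4 = 56.
χ² = (58−56)²/56 + (122−112)²/112 + (44−56)²/56
   = 0.0714 + 0.8929 + 2.5714
Sum = 3.536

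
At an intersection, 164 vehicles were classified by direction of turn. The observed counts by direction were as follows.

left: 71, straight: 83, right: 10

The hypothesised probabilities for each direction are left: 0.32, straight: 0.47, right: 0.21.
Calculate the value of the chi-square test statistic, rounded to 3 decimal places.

Expected counts E_i = n·p_i: 164×0.32 = 52.48, 164×0.47 = 77.08, 164×0.21 = 34.44.
cat           O        E   (O−E)²/E
left         71    52.48     6.5356
straight     83    77.08     0.4547
right        10    34.44    17.3436
Sum = 24.334

24.334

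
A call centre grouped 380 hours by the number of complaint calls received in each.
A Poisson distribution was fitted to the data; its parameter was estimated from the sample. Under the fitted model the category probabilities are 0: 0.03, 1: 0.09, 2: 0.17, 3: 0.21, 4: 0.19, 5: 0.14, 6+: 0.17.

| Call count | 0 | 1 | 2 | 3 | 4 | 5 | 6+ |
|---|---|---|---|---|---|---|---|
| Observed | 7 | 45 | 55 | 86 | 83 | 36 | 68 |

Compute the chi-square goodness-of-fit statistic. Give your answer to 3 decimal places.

Expected counts E_i = n·p_i: 380×0.03 = 11.4, 380×0.09 = 34.2, 380×0.17 = 64.6, 380×0.21 = 79.8, 380×0.19 = 72.2, 380×0.14 = 53.2, 380×0.17 = 64.6.
0: (7 − 11.4)²/11.4 = 19.36/11.4 = 1.6982
1: (45 − 34.2)²/34.2 = 116.64/34.2 = 3.4105
2: (55 − 64.6)²/64.6 = 92.16/64.6 = 1.4266
3: (86 − 79.8)²/79.8 = 38.44/79.8 = 0.4817
4: (83 − 72.2)²/72.2 = 116.64/72.2 = 1.6155
5: (36 − 53.2)²/53.2 = 295.84/53.2 = 5.5609
6+: (68 − 64.6)²/64.6 = 11.56/64.6 = 0.1789
Sum = 14.372

14.372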